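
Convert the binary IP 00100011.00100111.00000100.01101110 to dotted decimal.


00100011 = 35
00100111 = 39
00000100 = 4
01101110 = 110
IP: 35.39.4.110


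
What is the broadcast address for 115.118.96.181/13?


Network: 115.112.0.0/13
Host bits = 19
Set all host bits to 1:
Broadcast: 115.119.255.255


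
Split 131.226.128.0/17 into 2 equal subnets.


New prefix = 17 + 1 = 18
Each subnet has 16384 addresses
  131.226.128.0/18
  131.226.192.0/18
Subnets: 131.226.128.0/18, 131.226.192.0/18


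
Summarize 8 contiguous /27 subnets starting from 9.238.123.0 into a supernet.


Original prefix: /27
Number of subnets: 8 = 2^3
New prefix = 27 - 3 = 24
Supernet: 9.238.123.0/24


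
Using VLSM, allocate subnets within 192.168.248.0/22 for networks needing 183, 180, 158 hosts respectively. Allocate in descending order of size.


183 hosts -> /24 (254 usable): 192.168.248.0/24
180 hosts -> /24 (254 usable): 192.168.249.0/24
158 hosts -> /24 (254 usable): 192.168.250.0/24
Allocation: 192.168.248.0/24 (183 hosts, 254 usable); 192.168.249.0/24 (180 hosts, 254 usable); 192.168.250.0/24 (158 hosts, 254 usable)


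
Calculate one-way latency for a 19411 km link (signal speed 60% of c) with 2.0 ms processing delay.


Speed = 0.6 * 3e5 km/s = 180000 km/s
Propagation delay = 19411 / 180000 = 0.1078 s = 107.8389 ms
Processing delay = 2.0 ms
Total one-way latency = 109.8389 ms


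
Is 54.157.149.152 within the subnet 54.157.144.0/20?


Subnet network: 54.157.144.0
Test IP AND mask: 54.157.144.0
Yes, 54.157.149.152 is in 54.157.144.0/20


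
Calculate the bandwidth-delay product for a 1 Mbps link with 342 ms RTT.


BDP = bandwidth * RTT
= 1 Mbps * 342 ms
= 1 * 1e6 * 342 / 1000 bits
= 342000 bits
= 42750 bytes
= 41.748 KB
BDP = 342000 bits (42750 bytes)


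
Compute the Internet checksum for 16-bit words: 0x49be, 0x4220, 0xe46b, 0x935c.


Sum all words (with carry folding):
+ 0x49be = 0x49be
+ 0x4220 = 0x8bde
+ 0xe46b = 0x704a
+ 0x935c = 0x03a7
One's complement: ~0x03a7
Checksum = 0xfc58


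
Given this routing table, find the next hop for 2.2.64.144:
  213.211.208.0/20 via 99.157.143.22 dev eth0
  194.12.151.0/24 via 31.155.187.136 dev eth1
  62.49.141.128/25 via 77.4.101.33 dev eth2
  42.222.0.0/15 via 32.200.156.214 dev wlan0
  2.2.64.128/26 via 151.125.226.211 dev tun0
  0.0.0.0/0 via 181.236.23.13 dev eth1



Longest prefix match for 2.2.64.144:
  /20 213.211.208.0: no
  /24 194.12.151.0: no
  /25 62.49.141.128: no
  /15 42.222.0.0: no
  /26 2.2.64.128: MATCH
  /0 0.0.0.0: MATCH
Selected: next-hop 151.125.226.211 via tun0 (matched /26)


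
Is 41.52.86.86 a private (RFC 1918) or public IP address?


RFC 1918 private ranges:
  10.0.0.0/8 (10.0.0.0 - 10.255.255.255)
  172.16.0.0/12 (172.16.0.0 - 172.31.255.255)
  192.168.0.0/16 (192.168.0.0 - 192.168.255.255)
Public (not in any RFC 1918 range)


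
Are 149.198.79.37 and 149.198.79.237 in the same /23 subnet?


Mask: 255.255.254.0
149.198.79.37 AND mask = 149.198.78.0
149.198.79.237 AND mask = 149.198.78.0
Yes, same subnet (149.198.78.0)


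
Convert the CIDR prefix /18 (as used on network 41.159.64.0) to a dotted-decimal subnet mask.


/18 means 18 network bits, 14 host bits
Binary: 11111111111111111100000000000000
Mask: 255.255.192.0


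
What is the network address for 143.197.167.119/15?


IP:   10001111.11000101.10100111.01110111
Mask: 11111111.11111110.00000000.00000000
AND operation:
Net:  10001111.11000100.00000000.00000000
Network: 143.196.0.0/15


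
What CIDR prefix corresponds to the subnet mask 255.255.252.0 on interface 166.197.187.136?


Binary: 11111111.11111111.11111100.00000000
Count leading 1s
Prefix: /22


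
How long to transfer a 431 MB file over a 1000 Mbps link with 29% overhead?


Effective throughput = 1000 * (1 - 29/100) = 710 Mbps
File size in Mb = 431 * 8 = 3448 Mb
Time = 3448 / 710
Time = 4.8563 seconds


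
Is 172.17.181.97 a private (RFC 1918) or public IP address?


RFC 1918 private ranges:
  10.0.0.0/8 (10.0.0.0 - 10.255.255.255)
  172.16.0.0/12 (172.16.0.0 - 172.31.255.255)
  192.168.0.0/16 (192.168.0.0 - 192.168.255.255)
Private (in 172.16.0.0/12)


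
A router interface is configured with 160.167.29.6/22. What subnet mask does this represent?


/22 means 22 network bits, 10 host bits
Binary: 11111111111111111111110000000000
Mask: 255.255.252.0


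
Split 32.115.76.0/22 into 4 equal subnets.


New prefix = 22 + 2 = 24
Each subnet has 256 addresses
  32.115.76.0/24
  32.115.77.0/24
  32.115.78.0/24
  32.115.79.0/24
Subnets: 32.115.76.0/24, 32.115.77.0/24, 32.115.78.0/24, 32.115.79.0/24


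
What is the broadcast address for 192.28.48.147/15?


Network: 192.28.0.0/15
Host bits = 17
Set all host bits to 1:
Broadcast: 192.29.255.255


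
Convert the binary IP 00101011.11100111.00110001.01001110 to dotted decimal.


00101011 = 43
11100111 = 231
00110001 = 49
01001110 = 78
IP: 43.231.49.78


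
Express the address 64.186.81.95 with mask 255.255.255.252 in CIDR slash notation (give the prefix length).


Binary: 11111111.11111111.11111111.11111100
Count leading 1s
Prefix: /30


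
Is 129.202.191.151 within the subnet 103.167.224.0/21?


Subnet network: 103.167.224.0
Test IP AND mask: 129.202.184.0
No, 129.202.191.151 is not in 103.167.224.0/21


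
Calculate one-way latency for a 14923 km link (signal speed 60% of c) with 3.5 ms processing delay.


Speed = 0.6 * 3e5 km/s = 180000 km/s
Propagation delay = 14923 / 180000 = 0.0829 s = 82.9056 ms
Processing delay = 3.5 ms
Total one-way latency = 86.4056 ms


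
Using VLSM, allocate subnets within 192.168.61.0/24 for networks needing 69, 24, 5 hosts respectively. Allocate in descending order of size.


69 hosts -> /25 (126 usable): 192.168.61.0/25
24 hosts -> /27 (30 usable): 192.168.61.128/27
5 hosts -> /29 (6 usable): 192.168.61.160/29
Allocation: 192.168.61.0/25 (69 hosts, 126 usable); 192.168.61.128/27 (24 hosts, 30 usable); 192.168.61.160/29 (5 hosts, 6 usable)


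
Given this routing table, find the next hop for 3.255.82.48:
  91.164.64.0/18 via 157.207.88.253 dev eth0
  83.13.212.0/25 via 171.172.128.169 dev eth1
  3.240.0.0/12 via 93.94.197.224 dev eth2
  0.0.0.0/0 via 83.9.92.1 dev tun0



Longest prefix match for 3.255.82.48:
  /18 91.164.64.0: no
  /25 83.13.212.0: no
  /12 3.240.0.0: MATCH
  /0 0.0.0.0: MATCH
Selected: next-hop 93.94.197.224 via eth2 (matched /12)


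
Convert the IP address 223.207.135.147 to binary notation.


223 = 11011111
207 = 11001111
135 = 10000111
147 = 10010011
Binary: 11011111.11001111.10000111.10010011


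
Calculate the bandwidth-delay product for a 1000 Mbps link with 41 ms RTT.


BDP = bandwidth * RTT
= 1000 Mbps * 41 ms
= 1000 * 1e6 * 41 / 1000 bits
= 41000000 bits
= 5125000 bytes
= 5004.8828 KB
BDP = 41000000 bits (5125000 bytes)


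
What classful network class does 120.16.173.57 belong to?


First octet: 120
Binary: 01111000
0xxxxxxx -> Class A (1-126)
Class A, default mask 255.0.0.0 (/8)


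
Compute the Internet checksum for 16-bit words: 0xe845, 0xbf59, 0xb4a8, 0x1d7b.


Sum all words (with carry folding):
+ 0xe845 = 0xe845
+ 0xbf59 = 0xa79f
+ 0xb4a8 = 0x5c48
+ 0x1d7b = 0x79c3
One's complement: ~0x79c3
Checksum = 0x863c


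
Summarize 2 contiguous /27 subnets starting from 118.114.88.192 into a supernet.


Original prefix: /27
Number of subnets: 2 = 2^1
New prefix = 27 - 1 = 26
Supernet: 118.114.88.192/26


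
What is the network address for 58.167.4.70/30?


IP:   00111010.10100111.00000100.01000110
Mask: 11111111.11111111.11111111.11111100
AND operation:
Net:  00111010.10100111.00000100.01000100
Network: 58.167.4.68/30


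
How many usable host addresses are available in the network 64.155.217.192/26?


Host bits = 32 - 26 = 6
Total addresses = 2^6 = 64
Usable = total - 2 (network and broadcast)
Usable hosts: 62


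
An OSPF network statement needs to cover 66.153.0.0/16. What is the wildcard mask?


Subnet mask: 255.255.0.0
Wildcard = 255.255.255.255 - subnet mask
255 - 255 = 0
255 - 255 = 0
255 - 0 = 255
255 - 0 = 255
Wildcard: 0.0.255.255


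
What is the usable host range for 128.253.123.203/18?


Network: 128.253.64.0
Broadcast: 128.253.127.255
First usable = network + 1
Last usable = broadcast - 1
Range: 128.253.64.1 to 128.253.127.254


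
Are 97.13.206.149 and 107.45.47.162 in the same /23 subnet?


Mask: 255.255.254.0
97.13.206.149 AND mask = 97.13.206.0
107.45.47.162 AND mask = 107.45.46.0
No, different subnets (97.13.206.0 vs 107.45.46.0)


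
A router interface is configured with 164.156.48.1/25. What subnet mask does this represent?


/25 means 25 network bits, 7 host bits
Binary: 11111111111111111111111110000000
Mask: 255.255.255.128


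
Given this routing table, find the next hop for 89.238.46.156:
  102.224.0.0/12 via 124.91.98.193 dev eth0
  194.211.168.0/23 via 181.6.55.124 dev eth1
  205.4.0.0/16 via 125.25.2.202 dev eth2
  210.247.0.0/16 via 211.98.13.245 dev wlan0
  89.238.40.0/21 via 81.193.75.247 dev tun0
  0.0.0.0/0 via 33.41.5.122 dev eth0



Longest prefix match for 89.238.46.156:
  /12 102.224.0.0: no
  /23 194.211.168.0: no
  /16 205.4.0.0: no
  /16 210.247.0.0: no
  /21 89.238.40.0: MATCH
  /0 0.0.0.0: MATCH
Selected: next-hop 81.193.75.247 via tun0 (matched /21)


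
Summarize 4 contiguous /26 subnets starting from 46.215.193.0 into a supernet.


Original prefix: /26
Number of subnets: 4 = 2^2
New prefix = 26 - 2 = 24
Supernet: 46.215.193.0/24


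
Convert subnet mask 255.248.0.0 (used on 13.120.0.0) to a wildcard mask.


Subnet mask: 255.248.0.0
Wildcard = 255.255.255.255 - subnet mask
255 - 255 = 0
255 - 248 = 7
255 - 0 = 255
255 - 0 = 255
Wildcard: 0.7.255.255


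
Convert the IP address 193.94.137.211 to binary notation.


193 = 11000001
94 = 01011110
137 = 10001001
211 = 11010011
Binary: 11000001.01011110.10001001.11010011


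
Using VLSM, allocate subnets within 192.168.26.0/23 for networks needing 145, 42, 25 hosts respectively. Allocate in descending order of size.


145 hosts -> /24 (254 usable): 192.168.26.0/24
42 hosts -> /26 (62 usable): 192.168.27.0/26
25 hosts -> /27 (30 usable): 192.168.27.64/27
Allocation: 192.168.26.0/24 (145 hosts, 254 usable); 192.168.27.0/26 (42 hosts, 62 usable); 192.168.27.64/27 (25 hosts, 30 usable)


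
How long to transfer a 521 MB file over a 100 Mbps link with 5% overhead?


Effective throughput = 100 * (1 - 5/100) = 95 Mbps
File size in Mb = 521 * 8 = 4168 Mb
Time = 4168 / 95
Time = 43.8737 seconds


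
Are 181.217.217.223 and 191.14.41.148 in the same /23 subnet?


Mask: 255.255.254.0
181.217.217.223 AND mask = 181.217.216.0
191.14.41.148 AND mask = 191.14.40.0
No, different subnets (181.217.216.0 vs 191.14.40.0)


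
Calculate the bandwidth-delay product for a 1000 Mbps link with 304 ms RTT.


BDP = bandwidth * RTT
= 1000 Mbps * 304 ms
= 1000 * 1e6 * 304 / 1000 bits
= 304000000 bits
= 38000000 bytes
= 37109.375 KB
BDP = 304000000 bits (38000000 bytes)


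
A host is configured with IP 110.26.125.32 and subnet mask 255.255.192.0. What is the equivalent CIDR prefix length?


Binary: 11111111.11111111.11000000.00000000
Count leading 1s
Prefix: /18


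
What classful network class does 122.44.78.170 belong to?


First octet: 122
Binary: 01111010
0xxxxxxx -> Class A (1-126)
Class A, default mask 255.0.0.0 (/8)


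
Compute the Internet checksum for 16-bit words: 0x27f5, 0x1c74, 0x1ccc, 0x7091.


Sum all words (with carry folding):
+ 0x27f5 = 0x27f5
+ 0x1c74 = 0x4469
+ 0x1ccc = 0x6135
+ 0x7091 = 0xd1c6
One's complement: ~0xd1c6
Checksum = 0x2e39


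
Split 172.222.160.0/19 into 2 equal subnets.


New prefix = 19 + 1 = 20
Each subnet has 4096 addresses
  172.222.160.0/20
  172.222.176.0/20
Subnets: 172.222.160.0/20, 172.222.176.0/20


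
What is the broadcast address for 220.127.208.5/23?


Network: 220.127.208.0/23
Host bits = 9
Set all host bits to 1:
Broadcast: 220.127.209.255


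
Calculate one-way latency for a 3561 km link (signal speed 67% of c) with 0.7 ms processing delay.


Speed = 0.67 * 3e5 km/s = 201000 km/s
Propagation delay = 3561 / 201000 = 0.0177 s = 17.7164 ms
Processing delay = 0.7 ms
Total one-way latency = 18.4164 ms


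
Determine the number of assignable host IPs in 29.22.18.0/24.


Host bits = 32 - 24 = 8
Total addresses = 2^8 = 256
Usable = total - 2 (network and broadcast)
Usable hosts: 254


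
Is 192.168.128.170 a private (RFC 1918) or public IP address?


RFC 1918 private ranges:
  10.0.0.0/8 (10.0.0.0 - 10.255.255.255)
  172.16.0.0/12 (172.16.0.0 - 172.31.255.255)
  192.168.0.0/16 (192.168.0.0 - 192.168.255.255)
Private (in 192.168.0.0/16)


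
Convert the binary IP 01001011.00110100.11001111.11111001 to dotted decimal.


01001011 = 75
00110100 = 52
11001111 = 207
11111001 = 249
IP: 75.52.207.249


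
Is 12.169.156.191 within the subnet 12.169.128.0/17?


Subnet network: 12.169.128.0
Test IP AND mask: 12.169.128.0
Yes, 12.169.156.191 is in 12.169.128.0/17


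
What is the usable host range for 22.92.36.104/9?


Network: 22.0.0.0
Broadcast: 22.127.255.255
First usable = network + 1
Last usable = broadcast - 1
Range: 22.0.0.1 to 22.127.255.254


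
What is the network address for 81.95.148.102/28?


IP:   01010001.01011111.10010100.01100110
Mask: 11111111.11111111.11111111.11110000
AND operation:
Net:  01010001.01011111.10010100.01100000
Network: 81.95.148.96/28


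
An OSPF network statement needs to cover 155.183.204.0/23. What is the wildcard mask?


Subnet mask: 255.255.254.0
Wildcard = 255.255.255.255 - subnet mask
255 - 255 = 0
255 - 255 = 0
255 - 254 = 1
255 - 0 = 255
Wildcard: 0.0.1.255


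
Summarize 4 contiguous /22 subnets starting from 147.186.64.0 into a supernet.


Original prefix: /22
Number of subnets: 4 = 2^2
New prefix = 22 - 2 = 20
Supernet: 147.186.64.0/20


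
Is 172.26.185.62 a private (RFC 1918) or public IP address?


RFC 1918 private ranges:
  10.0.0.0/8 (10.0.0.0 - 10.255.255.255)
  172.16.0.0/12 (172.16.0.0 - 172.31.255.255)
  192.168.0.0/16 (192.168.0.0 - 192.168.255.255)
Private (in 172.16.0.0/12)


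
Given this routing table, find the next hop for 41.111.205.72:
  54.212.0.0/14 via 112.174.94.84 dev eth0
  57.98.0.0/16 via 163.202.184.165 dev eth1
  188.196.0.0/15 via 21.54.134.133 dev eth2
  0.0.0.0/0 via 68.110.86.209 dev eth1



Longest prefix match for 41.111.205.72:
  /14 54.212.0.0: no
  /16 57.98.0.0: no
  /15 188.196.0.0: no
  /0 0.0.0.0: MATCH
Selected: next-hop 68.110.86.209 via eth1 (matched /0)


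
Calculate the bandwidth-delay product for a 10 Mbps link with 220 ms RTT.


BDP = bandwidth * RTT
= 10 Mbps * 220 ms
= 10 * 1e6 * 220 / 1000 bits
= 2200000 bits
= 275000 bytes
= 268.5547 KB
BDP = 2200000 bits (275000 bytes)


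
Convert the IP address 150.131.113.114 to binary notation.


150 = 10010110
131 = 10000011
113 = 01110001
114 = 01110010
Binary: 10010110.10000011.01110001.01110010


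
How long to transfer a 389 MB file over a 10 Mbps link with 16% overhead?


Effective throughput = 10 * (1 - 16/100) = 8.4 Mbps
File size in Mb = 389 * 8 = 3112 Mb
Time = 3112 / 8.4
Time = 370.4762 seconds


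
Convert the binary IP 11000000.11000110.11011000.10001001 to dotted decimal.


11000000 = 192
11000110 = 198
11011000 = 216
10001001 = 137
IP: 192.198.216.137


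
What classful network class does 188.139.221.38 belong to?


First octet: 188
Binary: 10111100
10xxxxxx -> Class B (128-191)
Class B, default mask 255.255.0.0 (/16)


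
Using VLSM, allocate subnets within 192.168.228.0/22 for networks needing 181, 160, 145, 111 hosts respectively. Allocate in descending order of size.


181 hosts -> /24 (254 usable): 192.168.228.0/24
160 hosts -> /24 (254 usable): 192.168.229.0/24
145 hosts -> /24 (254 usable): 192.168.230.0/24
111 hosts -> /25 (126 usable): 192.168.231.0/25
Allocation: 192.168.228.0/24 (181 hosts, 254 usable); 192.168.229.0/24 (160 hosts, 254 usable); 192.168.230.0/24 (145 hosts, 254 usable); 192.168.231.0/25 (111 hosts, 126 usable)


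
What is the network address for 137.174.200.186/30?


IP:   10001001.10101110.11001000.10111010
Mask: 11111111.11111111.11111111.11111100
AND operation:
Net:  10001001.10101110.11001000.10111000
Network: 137.174.200.184/30


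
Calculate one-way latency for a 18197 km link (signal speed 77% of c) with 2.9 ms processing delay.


Speed = 0.77 * 3e5 km/s = 231000 km/s
Propagation delay = 18197 / 231000 = 0.0788 s = 78.7749 ms
Processing delay = 2.9 ms
Total one-way latency = 81.6749 ms


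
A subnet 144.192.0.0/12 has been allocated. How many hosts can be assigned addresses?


Host bits = 32 - 12 = 20
Total addresses = 2^20 = 1048576
Usable = total - 2 (network and broadcast)
Usable hosts: 1048574


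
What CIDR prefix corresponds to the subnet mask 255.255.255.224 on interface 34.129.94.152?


Binary: 11111111.11111111.11111111.11100000
Count leading 1s
Prefix: /27


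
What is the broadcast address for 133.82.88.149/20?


Network: 133.82.80.0/20
Host bits = 12
Set all host bits to 1:
Broadcast: 133.82.95.255


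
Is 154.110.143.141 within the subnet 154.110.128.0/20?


Subnet network: 154.110.128.0
Test IP AND mask: 154.110.128.0
Yes, 154.110.143.141 is in 154.110.128.0/20


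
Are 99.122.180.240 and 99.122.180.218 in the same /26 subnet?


Mask: 255.255.255.192
99.122.180.240 AND mask = 99.122.180.192
99.122.180.218 AND mask = 99.122.180.192
Yes, same subnet (99.122.180.192)


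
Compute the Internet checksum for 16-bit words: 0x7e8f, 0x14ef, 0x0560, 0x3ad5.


Sum all words (with carry folding):
+ 0x7e8f = 0x7e8f
+ 0x14ef = 0x937e
+ 0x0560 = 0x98de
+ 0x3ad5 = 0xd3b3
One's complement: ~0xd3b3
Checksum = 0x2c4c


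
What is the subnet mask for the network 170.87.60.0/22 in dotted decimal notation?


/22 means 22 network bits, 10 host bits
Binary: 11111111111111111111110000000000
Mask: 255.255.252.0


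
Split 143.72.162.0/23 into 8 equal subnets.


New prefix = 23 + 3 = 26
Each subnet has 64 addresses
  143.72.162.0/26
  143.72.162.64/26
  143.72.162.128/26
  143.72.162.192/26
  143.72.163.0/26
  143.72.163.64/26
  143.72.163.128/26
  143.72.163.192/26
Subnets: 143.72.162.0/26, 143.72.162.64/26, 143.72.162.128/26, 143.72.162.192/26, 143.72.163.0/26, 143.72.163.64/26, 143.72.163.128/26, 143.72.163.192/26


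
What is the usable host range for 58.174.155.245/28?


Network: 58.174.155.240
Broadcast: 58.174.155.255
First usable = network + 1
Last usable = broadcast - 1
Range: 58.174.155.241 to 58.174.155.254


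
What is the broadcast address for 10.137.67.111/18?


Network: 10.137.64.0/18
Host bits = 14
Set all host bits to 1:
Broadcast: 10.137.127.255


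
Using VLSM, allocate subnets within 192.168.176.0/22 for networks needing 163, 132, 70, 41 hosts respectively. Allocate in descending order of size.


163 hosts -> /24 (254 usable): 192.168.176.0/24
132 hosts -> /24 (254 usable): 192.168.177.0/24
70 hosts -> /25 (126 usable): 192.168.178.0/25
41 hosts -> /26 (62 usable): 192.168.178.128/26
Allocation: 192.168.176.0/24 (163 hosts, 254 usable); 192.168.177.0/24 (132 hosts, 254 usable); 192.168.178.0/25 (70 hosts, 126 usable); 192.168.178.128/26 (41 hosts, 62 usable)


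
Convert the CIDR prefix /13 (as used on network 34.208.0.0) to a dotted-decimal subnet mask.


/13 means 13 network bits, 19 host bits
Binary: 11111111111110000000000000000000
Mask: 255.248.0.0


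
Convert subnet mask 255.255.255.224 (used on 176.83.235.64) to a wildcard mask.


Subnet mask: 255.255.255.224
Wildcard = 255.255.255.255 - subnet mask
255 - 255 = 0
255 - 255 = 0
255 - 255 = 0
255 - 224 = 31
Wildcard: 0.0.0.31


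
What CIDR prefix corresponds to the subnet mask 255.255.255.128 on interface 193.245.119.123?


Binary: 11111111.11111111.11111111.10000000
Count leading 1s
Prefix: /25


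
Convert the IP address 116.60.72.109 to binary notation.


116 = 01110100
60 = 00111100
72 = 01001000
109 = 01101101
Binary: 01110100.00111100.01001000.01101101


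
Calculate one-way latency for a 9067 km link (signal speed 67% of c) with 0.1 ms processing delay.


Speed = 0.67 * 3e5 km/s = 201000 km/s
Propagation delay = 9067 / 201000 = 0.0451 s = 45.1095 ms
Processing delay = 0.1 ms
Total one-way latency = 45.2095 ms


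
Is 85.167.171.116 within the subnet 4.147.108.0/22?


Subnet network: 4.147.108.0
Test IP AND mask: 85.167.168.0
No, 85.167.171.116 is not in 4.147.108.0/22


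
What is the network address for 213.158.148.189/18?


IP:   11010101.10011110.10010100.10111101
Mask: 11111111.11111111.11000000.00000000
AND operation:
Net:  11010101.10011110.10000000.00000000
Network: 213.158.128.0/18


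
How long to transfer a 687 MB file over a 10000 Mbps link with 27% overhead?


Effective throughput = 10000 * (1 - 27/100) = 7300 Mbps
File size in Mb = 687 * 8 = 5496 Mb
Time = 5496 / 7300
Time = 0.7529 seconds


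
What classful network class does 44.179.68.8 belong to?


First octet: 44
Binary: 00101100
0xxxxxxx -> Class A (1-126)
Class A, default mask 255.0.0.0 (/8)


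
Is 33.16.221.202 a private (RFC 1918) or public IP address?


RFC 1918 private ranges:
  10.0.0.0/8 (10.0.0.0 - 10.255.255.255)
  172.16.0.0/12 (172.16.0.0 - 172.31.255.255)
  192.168.0.0/16 (192.168.0.0 - 192.168.255.255)
Public (not in any RFC 1918 range)


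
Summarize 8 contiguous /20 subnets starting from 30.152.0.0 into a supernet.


Original prefix: /20
Number of subnets: 8 = 2^3
New prefix = 20 - 3 = 17
Supernet: 30.152.0.0/17


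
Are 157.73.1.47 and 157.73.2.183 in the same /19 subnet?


Mask: 255.255.224.0
157.73.1.47 AND mask = 157.73.0.0
157.73.2.183 AND mask = 157.73.0.0
Yes, same subnet (157.73.0.0)


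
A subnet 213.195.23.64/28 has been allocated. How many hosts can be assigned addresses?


Host bits = 32 - 28 = 4
Total addresses = 2^4 = 16
Usable = total - 2 (network and broadcast)
Usable hosts: 14


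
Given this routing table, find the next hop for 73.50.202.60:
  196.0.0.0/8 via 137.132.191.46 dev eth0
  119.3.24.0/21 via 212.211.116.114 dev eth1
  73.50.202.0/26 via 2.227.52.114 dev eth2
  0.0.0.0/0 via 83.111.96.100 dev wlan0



Longest prefix match for 73.50.202.60:
  /8 196.0.0.0: no
  /21 119.3.24.0: no
  /26 73.50.202.0: MATCH
  /0 0.0.0.0: MATCH
Selected: next-hop 2.227.52.114 via eth2 (matched /26)


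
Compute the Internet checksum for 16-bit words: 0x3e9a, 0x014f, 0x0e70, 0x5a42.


Sum all words (with carry folding):
+ 0x3e9a = 0x3e9a
+ 0x014f = 0x3fe9
+ 0x0e70 = 0x4e59
+ 0x5a42 = 0xa89b
One's complement: ~0xa89b
Checksum = 0x5764


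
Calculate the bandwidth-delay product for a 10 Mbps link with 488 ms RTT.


BDP = bandwidth * RTT
= 10 Mbps * 488 ms
= 10 * 1e6 * 488 / 1000 bits
= 4880000 bits
= 610000 bytes
= 595.7031 KB
BDP = 4880000 bits (610000 bytes)


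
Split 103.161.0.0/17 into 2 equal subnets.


New prefix = 17 + 1 = 18
Each subnet has 16384 addresses
  103.161.0.0/18
  103.161.64.0/18
Subnets: 103.161.0.0/18, 103.161.64.0/18


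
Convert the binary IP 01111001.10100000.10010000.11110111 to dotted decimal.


01111001 = 121
10100000 = 160
10010000 = 144
11110111 = 247
IP: 121.160.144.247


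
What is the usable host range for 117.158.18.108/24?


Network: 117.158.18.0
Broadcast: 117.158.18.255
First usable = network + 1
Last usable = broadcast - 1
Range: 117.158.18.1 to 117.158.18.254


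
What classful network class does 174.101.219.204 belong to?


First octet: 174
Binary: 10101110
10xxxxxx -> Class B (128-191)
Class B, default mask 255.255.0.0 (/16)


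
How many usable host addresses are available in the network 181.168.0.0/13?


Host bits = 32 - 13 = 19
Total addresses = 2^19 = 524288
Usable = total - 2 (network and broadcast)
Usable hosts: 524286


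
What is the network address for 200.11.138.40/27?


IP:   11001000.00001011.10001010.00101000
Mask: 11111111.11111111.11111111.11100000
AND operation:
Net:  11001000.00001011.10001010.00100000
Network: 200.11.138.32/27


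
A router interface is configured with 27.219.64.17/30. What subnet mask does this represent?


/30 means 30 network bits, 2 host bits
Binary: 11111111111111111111111111111100
Mask: 255.255.255.252


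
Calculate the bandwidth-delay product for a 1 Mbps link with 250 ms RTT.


BDP = bandwidth * RTT
= 1 Mbps * 250 ms
= 1 * 1e6 * 250 / 1000 bits
= 250000 bits
= 31250 bytes
= 30.5176 KB
BDP = 250000 bits (31250 bytes)


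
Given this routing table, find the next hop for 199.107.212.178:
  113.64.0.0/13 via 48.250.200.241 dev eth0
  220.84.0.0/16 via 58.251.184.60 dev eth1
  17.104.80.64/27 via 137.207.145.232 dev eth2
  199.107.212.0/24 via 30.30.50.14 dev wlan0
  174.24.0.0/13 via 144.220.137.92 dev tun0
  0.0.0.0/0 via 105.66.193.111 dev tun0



Longest prefix match for 199.107.212.178:
  /13 113.64.0.0: no
  /16 220.84.0.0: no
  /27 17.104.80.64: no
  /24 199.107.212.0: MATCH
  /13 174.24.0.0: no
  /0 0.0.0.0: MATCH
Selected: next-hop 30.30.50.14 via wlan0 (matched /24)


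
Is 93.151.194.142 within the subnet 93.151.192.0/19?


Subnet network: 93.151.192.0
Test IP AND mask: 93.151.192.0
Yes, 93.151.194.142 is in 93.151.192.0/19


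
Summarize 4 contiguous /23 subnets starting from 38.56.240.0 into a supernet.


Original prefix: /23
Number of subnets: 4 = 2^2
New prefix = 23 - 2 = 21
Supernet: 38.56.240.0/21


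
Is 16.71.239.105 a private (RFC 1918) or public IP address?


RFC 1918 private ranges:
  10.0.0.0/8 (10.0.0.0 - 10.255.255.255)
  172.16.0.0/12 (172.16.0.0 - 172.31.255.255)
  192.168.0.0/16 (192.168.0.0 - 192.168.255.255)
Public (not in any RFC 1918 range)


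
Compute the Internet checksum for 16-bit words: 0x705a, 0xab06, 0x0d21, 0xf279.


Sum all words (with carry folding):
+ 0x705a = 0x705a
+ 0xab06 = 0x1b61
+ 0x0d21 = 0x2882
+ 0xf279 = 0x1afc
One's complement: ~0x1afc
Checksum = 0xe503


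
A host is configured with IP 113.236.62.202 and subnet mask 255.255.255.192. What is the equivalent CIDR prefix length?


Binary: 11111111.11111111.11111111.11000000
Count leading 1s
Prefix: /26


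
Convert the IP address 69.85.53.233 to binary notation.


69 = 01000101
85 = 01010101
53 = 00110101
233 = 11101001
Binary: 01000101.01010101.00110101.11101001


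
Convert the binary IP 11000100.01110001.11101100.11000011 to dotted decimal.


11000100 = 196
01110001 = 113
11101100 = 236
11000011 = 195
IP: 196.113.236.195


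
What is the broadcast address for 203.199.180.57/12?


Network: 203.192.0.0/12
Host bits = 20
Set all host bits to 1:
Broadcast: 203.207.255.255


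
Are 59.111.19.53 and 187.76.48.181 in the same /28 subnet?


Mask: 255.255.255.240
59.111.19.53 AND mask = 59.111.19.48
187.76.48.181 AND mask = 187.76.48.176
No, different subnets (59.111.19.48 vs 187.76.48.176)


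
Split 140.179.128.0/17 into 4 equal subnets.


New prefix = 17 + 2 = 19
Each subnet has 8192 addresses
  140.179.128.0/19
  140.179.160.0/19
  140.179.192.0/19
  140.179.224.0/19
Subnets: 140.179.128.0/19, 140.179.160.0/19, 140.179.192.0/19, 140.179.224.0/19


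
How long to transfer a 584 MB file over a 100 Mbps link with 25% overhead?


Effective throughput = 100 * (1 - 25/100) = 75 Mbps
File size in Mb = 584 * 8 = 4672 Mb
Time = 4672 / 75
Time = 62.2933 seconds


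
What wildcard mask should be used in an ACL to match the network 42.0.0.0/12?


Subnet mask: 255.240.0.0
Wildcard = 255.255.255.255 - subnet mask
255 - 255 = 0
255 - 240 = 15
255 - 0 = 255
255 - 0 = 255
Wildcard: 0.15.255.255


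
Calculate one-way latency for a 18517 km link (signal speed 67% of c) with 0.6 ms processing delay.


Speed = 0.67 * 3e5 km/s = 201000 km/s
Propagation delay = 18517 / 201000 = 0.0921 s = 92.1244 ms
Processing delay = 0.6 ms
Total one-way latency = 92.7244 ms


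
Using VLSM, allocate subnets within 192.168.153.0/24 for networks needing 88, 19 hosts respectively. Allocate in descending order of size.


88 hosts -> /25 (126 usable): 192.168.153.0/25
19 hosts -> /27 (30 usable): 192.168.153.128/27
Allocation: 192.168.153.0/25 (88 hosts, 126 usable); 192.168.153.128/27 (19 hosts, 30 usable)


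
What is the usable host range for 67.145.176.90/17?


Network: 67.145.128.0
Broadcast: 67.145.255.255
First usable = network + 1
Last usable = broadcast - 1
Range: 67.145.128.1 to 67.145.255.254


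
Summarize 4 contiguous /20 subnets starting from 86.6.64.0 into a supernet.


Original prefix: /20
Number of subnets: 4 = 2^2
New prefix = 20 - 2 = 18
Supernet: 86.6.64.0/18


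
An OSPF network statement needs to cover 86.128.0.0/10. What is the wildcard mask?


Subnet mask: 255.192.0.0
Wildcard = 255.255.255.255 - subnet mask
255 - 255 = 0
255 - 192 = 63
255 - 0 = 255
255 - 0 = 255
Wildcard: 0.63.255.255


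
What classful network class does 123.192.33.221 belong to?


First octet: 123
Binary: 01111011
0xxxxxxx -> Class A (1-126)
Class A, default mask 255.0.0.0 (/8)


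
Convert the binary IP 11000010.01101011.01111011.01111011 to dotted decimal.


11000010 = 194
01101011 = 107
01111011 = 123
01111011 = 123
IP: 194.107.123.123


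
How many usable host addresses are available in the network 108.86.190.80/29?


Host bits = 32 - 29 = 3
Total addresses = 2^3 = 8
Usable = total - 2 (network and broadcast)
Usable hosts: 6


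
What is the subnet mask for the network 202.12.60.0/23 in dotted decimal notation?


/23 means 23 network bits, 9 host bits
Binary: 11111111111111111111111000000000
Mask: 255.255.254.0


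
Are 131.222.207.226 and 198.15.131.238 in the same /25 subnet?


Mask: 255.255.255.128
131.222.207.226 AND mask = 131.222.207.128
198.15.131.238 AND mask = 198.15.131.128
No, different subnets (131.222.207.128 vs 198.15.131.128)


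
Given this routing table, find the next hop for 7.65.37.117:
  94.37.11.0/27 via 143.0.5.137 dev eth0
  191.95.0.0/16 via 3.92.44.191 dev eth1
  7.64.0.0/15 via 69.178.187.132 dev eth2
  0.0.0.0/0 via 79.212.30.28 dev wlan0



Longest prefix match for 7.65.37.117:
  /27 94.37.11.0: no
  /16 191.95.0.0: no
  /15 7.64.0.0: MATCH
  /0 0.0.0.0: MATCH
Selected: next-hop 69.178.187.132 via eth2 (matched /15)


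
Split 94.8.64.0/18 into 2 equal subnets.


New prefix = 18 + 1 = 19
Each subnet has 8192 addresses
  94.8.64.0/19
  94.8.96.0/19
Subnets: 94.8.64.0/19, 94.8.96.0/19


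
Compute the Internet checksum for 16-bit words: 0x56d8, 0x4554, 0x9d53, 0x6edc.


Sum all words (with carry folding):
+ 0x56d8 = 0x56d8
+ 0x4554 = 0x9c2c
+ 0x9d53 = 0x3980
+ 0x6edc = 0xa85c
One's complement: ~0xa85c
Checksum = 0x57a3


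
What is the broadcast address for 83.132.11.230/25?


Network: 83.132.11.128/25
Host bits = 7
Set all host bits to 1:
Broadcast: 83.132.11.255


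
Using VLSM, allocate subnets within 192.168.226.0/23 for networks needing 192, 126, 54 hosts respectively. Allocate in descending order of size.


192 hosts -> /24 (254 usable): 192.168.226.0/24
126 hosts -> /25 (126 usable): 192.168.227.0/25
54 hosts -> /26 (62 usable): 192.168.227.128/26
Allocation: 192.168.226.0/24 (192 hosts, 254 usable); 192.168.227.0/25 (126 hosts, 126 usable); 192.168.227.128/26 (54 hosts, 62 usable)


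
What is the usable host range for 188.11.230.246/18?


Network: 188.11.192.0
Broadcast: 188.11.255.255
First usable = network + 1
Last usable = broadcast - 1
Range: 188.11.192.1 to 188.11.255.254


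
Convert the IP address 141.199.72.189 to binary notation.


141 = 10001101
199 = 11000111
72 = 01001000
189 = 10111101
Binary: 10001101.11000111.01001000.10111101


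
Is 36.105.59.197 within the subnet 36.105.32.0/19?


Subnet network: 36.105.32.0
Test IP AND mask: 36.105.32.0
Yes, 36.105.59.197 is in 36.105.32.0/19


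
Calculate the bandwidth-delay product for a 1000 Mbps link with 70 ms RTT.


BDP = bandwidth * RTT
= 1000 Mbps * 70 ms
= 1000 * 1e6 * 70 / 1000 bits
= 70000000 bits
= 8750000 bytes
= 8544.9219 KB
BDP = 70000000 bits (8750000 bytes)


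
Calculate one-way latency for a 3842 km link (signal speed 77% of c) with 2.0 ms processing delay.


Speed = 0.77 * 3e5 km/s = 231000 km/s
Propagation delay = 3842 / 231000 = 0.0166 s = 16.632 ms
Processing delay = 2.0 ms
Total one-way latency = 18.632 ms


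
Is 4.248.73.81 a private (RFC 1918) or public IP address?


RFC 1918 private ranges:
  10.0.0.0/8 (10.0.0.0 - 10.255.255.255)
  172.16.0.0/12 (172.16.0.0 - 172.31.255.255)
  192.168.0.0/16 (192.168.0.0 - 192.168.255.255)
Public (not in any RFC 1918 range)


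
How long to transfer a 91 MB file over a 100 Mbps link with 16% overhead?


Effective throughput = 100 * (1 - 16/100) = 84 Mbps
File size in Mb = 91 * 8 = 728 Mb
Time = 728 / 84
Time = 8.6667 seconds


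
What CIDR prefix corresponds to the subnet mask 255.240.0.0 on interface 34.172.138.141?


Binary: 11111111.11110000.00000000.00000000
Count leading 1s
Prefix: /12


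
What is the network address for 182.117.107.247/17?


IP:   10110110.01110101.01101011.11110111
Mask: 11111111.11111111.10000000.00000000
AND operation:
Net:  10110110.01110101.00000000.00000000
Network: 182.117.0.0/17


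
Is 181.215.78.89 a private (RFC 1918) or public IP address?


RFC 1918 private ranges:
  10.0.0.0/8 (10.0.0.0 - 10.255.255.255)
  172.16.0.0/12 (172.16.0.0 - 172.31.255.255)
  192.168.0.0/16 (192.168.0.0 - 192.168.255.255)
Public (not in any RFC 1918 range)


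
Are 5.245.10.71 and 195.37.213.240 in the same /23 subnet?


Mask: 255.255.254.0
5.245.10.71 AND mask = 5.245.10.0
195.37.213.240 AND mask = 195.37.212.0
No, different subnets (5.245.10.0 vs 195.37.212.0)


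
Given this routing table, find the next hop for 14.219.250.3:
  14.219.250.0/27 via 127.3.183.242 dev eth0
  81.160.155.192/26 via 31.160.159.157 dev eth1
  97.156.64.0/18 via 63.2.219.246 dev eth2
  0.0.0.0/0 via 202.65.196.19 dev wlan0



Longest prefix match for 14.219.250.3:
  /27 14.219.250.0: MATCH
  /26 81.160.155.192: no
  /18 97.156.64.0: no
  /0 0.0.0.0: MATCH
Selected: next-hop 127.3.183.242 via eth0 (matched /27)


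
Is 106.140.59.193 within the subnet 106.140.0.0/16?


Subnet network: 106.140.0.0
Test IP AND mask: 106.140.0.0
Yes, 106.140.59.193 is in 106.140.0.0/16


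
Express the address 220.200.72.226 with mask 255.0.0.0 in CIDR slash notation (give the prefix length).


Binary: 11111111.00000000.00000000.00000000
Count leading 1s
Prefix: /8


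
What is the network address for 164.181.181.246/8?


IP:   10100100.10110101.10110101.11110110
Mask: 11111111.00000000.00000000.00000000
AND operation:
Net:  10100100.00000000.00000000.00000000
Network: 164.0.0.0/8


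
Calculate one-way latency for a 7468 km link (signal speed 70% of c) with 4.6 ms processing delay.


Speed = 0.7 * 3e5 km/s = 210000 km/s
Propagation delay = 7468 / 210000 = 0.0356 s = 35.5619 ms
Processing delay = 4.6 ms
Total one-way latency = 40.1619 ms


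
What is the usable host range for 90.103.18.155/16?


Network: 90.103.0.0
Broadcast: 90.103.255.255
First usable = network + 1
Last usable = broadcast - 1
Range: 90.103.0.1 to 90.103.255.254


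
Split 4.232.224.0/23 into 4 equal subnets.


New prefix = 23 + 2 = 25
Each subnet has 128 addresses
  4.232.224.0/25
  4.232.224.128/25
  4.232.225.0/25
  4.232.225.128/25
Subnets: 4.232.224.0/25, 4.232.224.128/25, 4.232.225.0/25, 4.232.225.128/25


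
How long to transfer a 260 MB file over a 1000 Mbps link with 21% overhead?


Effective throughput = 1000 * (1 - 21/100) = 790 Mbps
File size in Mb = 260 * 8 = 2080 Mb
Time = 2080 / 790
Time = 2.6329 seconds


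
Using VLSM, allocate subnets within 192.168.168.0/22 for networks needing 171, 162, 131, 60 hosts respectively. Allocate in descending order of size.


171 hosts -> /24 (254 usable): 192.168.168.0/24
162 hosts -> /24 (254 usable): 192.168.169.0/24
131 hosts -> /24 (254 usable): 192.168.170.0/24
60 hosts -> /26 (62 usable): 192.168.171.0/26
Allocation: 192.168.168.0/24 (171 hosts, 254 usable); 192.168.169.0/24 (162 hosts, 254 usable); 192.168.170.0/24 (131 hosts, 254 usable); 192.168.171.0/26 (60 hosts, 62 usable)


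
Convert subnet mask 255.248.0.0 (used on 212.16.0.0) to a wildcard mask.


Subnet mask: 255.248.0.0
Wildcard = 255.255.255.255 - subnet mask
255 - 255 = 0
255 - 248 = 7
255 - 0 = 255
255 - 0 = 255
Wildcard: 0.7.255.255


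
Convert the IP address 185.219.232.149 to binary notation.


185 = 10111001
219 = 11011011
232 = 11101000
149 = 10010101
Binary: 10111001.11011011.11101000.10010101


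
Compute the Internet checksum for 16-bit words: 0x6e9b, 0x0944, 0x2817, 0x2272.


Sum all words (with carry folding):
+ 0x6e9b = 0x6e9b
+ 0x0944 = 0x77df
+ 0x2817 = 0x9ff6
+ 0x2272 = 0xc268
One's complement: ~0xc268
Checksum = 0x3d97


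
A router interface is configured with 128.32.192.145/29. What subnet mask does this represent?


/29 means 29 network bits, 3 host bits
Binary: 11111111111111111111111111111000
Mask: 255.255.255.248


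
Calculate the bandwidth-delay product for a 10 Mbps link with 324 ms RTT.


BDP = bandwidth * RTT
= 10 Mbps * 324 ms
= 10 * 1e6 * 324 / 1000 bits
= 3240000 bits
= 405000 bytes
= 395.5078 KB
BDP = 3240000 bits (405000 bytes)


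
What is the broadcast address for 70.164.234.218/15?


Network: 70.164.0.0/15
Host bits = 17
Set all host bits to 1:
Broadcast: 70.165.255.255


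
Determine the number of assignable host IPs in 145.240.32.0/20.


Host bits = 32 - 20 = 12
Total addresses = 2^12 = 4096
Usable = total - 2 (network and broadcast)
Usable hosts: 4094


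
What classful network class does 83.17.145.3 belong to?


First octet: 83
Binary: 01010011
0xxxxxxx -> Class A (1-126)
Class A, default mask 255.0.0.0 (/8)


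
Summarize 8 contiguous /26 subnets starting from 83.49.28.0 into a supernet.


Original prefix: /26
Number of subnets: 8 = 2^3
New prefix = 26 - 3 = 23
Supernet: 83.49.28.0/23


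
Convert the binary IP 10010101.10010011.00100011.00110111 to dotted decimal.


10010101 = 149
10010011 = 147
00100011 = 35
00110111 = 55
IP: 149.147.35.55


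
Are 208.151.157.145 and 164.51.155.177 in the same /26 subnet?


Mask: 255.255.255.192
208.151.157.145 AND mask = 208.151.157.128
164.51.155.177 AND mask = 164.51.155.128
No, different subnets (208.151.157.128 vs 164.51.155.128)


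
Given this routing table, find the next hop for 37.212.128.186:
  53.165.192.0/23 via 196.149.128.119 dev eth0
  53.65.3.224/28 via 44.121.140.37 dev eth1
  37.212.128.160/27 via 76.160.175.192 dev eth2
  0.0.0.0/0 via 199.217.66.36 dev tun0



Longest prefix match for 37.212.128.186:
  /23 53.165.192.0: no
  /28 53.65.3.224: no
  /27 37.212.128.160: MATCH
  /0 0.0.0.0: MATCH
Selected: next-hop 76.160.175.192 via eth2 (matched /27)


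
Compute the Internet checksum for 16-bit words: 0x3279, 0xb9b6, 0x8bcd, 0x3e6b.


Sum all words (with carry folding):
+ 0x3279 = 0x3279
+ 0xb9b6 = 0xec2f
+ 0x8bcd = 0x77fd
+ 0x3e6b = 0xb668
One's complement: ~0xb668
Checksum = 0x4997


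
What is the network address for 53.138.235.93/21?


IP:   00110101.10001010.11101011.01011101
Mask: 11111111.11111111.11111000.00000000
AND operation:
Net:  00110101.10001010.11101000.00000000
Network: 53.138.232.0/21


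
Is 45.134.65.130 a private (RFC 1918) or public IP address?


RFC 1918 private ranges:
  10.0.0.0/8 (10.0.0.0 - 10.255.255.255)
  172.16.0.0/12 (172.16.0.0 - 172.31.255.255)
  192.168.0.0/16 (192.168.0.0 - 192.168.255.255)
Public (not in any RFC 1918 range)


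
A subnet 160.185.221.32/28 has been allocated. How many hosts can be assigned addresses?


Host bits = 32 - 28 = 4
Total addresses = 2^4 = 16
Usable = total - 2 (network and broadcast)
Usable hosts: 14
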